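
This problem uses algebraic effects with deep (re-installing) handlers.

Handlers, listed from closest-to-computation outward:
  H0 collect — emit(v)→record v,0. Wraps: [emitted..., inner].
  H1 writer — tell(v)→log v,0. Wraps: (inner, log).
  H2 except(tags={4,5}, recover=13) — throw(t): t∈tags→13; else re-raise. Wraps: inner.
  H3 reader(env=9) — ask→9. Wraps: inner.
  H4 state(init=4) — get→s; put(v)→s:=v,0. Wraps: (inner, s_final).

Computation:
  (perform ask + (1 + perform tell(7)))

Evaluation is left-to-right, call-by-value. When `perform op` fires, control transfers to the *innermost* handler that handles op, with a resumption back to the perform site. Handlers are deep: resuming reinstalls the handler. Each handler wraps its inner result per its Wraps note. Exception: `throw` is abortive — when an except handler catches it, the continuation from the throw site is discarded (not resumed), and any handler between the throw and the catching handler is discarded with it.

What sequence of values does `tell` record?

Working:
ask @ H3 ⇒ 9
tell(7) @ H1 ⇒ log+=7
H0 returns [10]
H1 returns ([10], (7))
H2 returns ([10], (7))
H3 returns ([10], (7))
H4 returns (([10], (7)), 4)
= (([10], (7)), 4)

Answer: (7)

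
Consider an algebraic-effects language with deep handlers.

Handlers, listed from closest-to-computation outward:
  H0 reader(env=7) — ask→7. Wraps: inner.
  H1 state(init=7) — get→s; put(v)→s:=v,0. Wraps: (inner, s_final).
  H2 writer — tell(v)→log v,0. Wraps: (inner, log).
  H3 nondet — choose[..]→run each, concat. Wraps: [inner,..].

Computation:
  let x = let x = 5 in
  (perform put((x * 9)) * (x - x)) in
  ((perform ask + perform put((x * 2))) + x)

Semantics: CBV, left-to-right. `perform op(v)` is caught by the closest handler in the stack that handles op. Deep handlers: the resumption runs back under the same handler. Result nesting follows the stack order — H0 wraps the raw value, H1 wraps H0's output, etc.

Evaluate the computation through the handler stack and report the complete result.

Answer: [((7, 0), ())]

Evaluation trace:
put(45) @ H1 ⇒ s:=45
ask @ H0 ⇒ 7
put(0) @ H1 ⇒ s:=0
H0 returns 7
H1 returns (7, 0)
H2 returns ((7, 0), ())
H3 returns [((7, 0), ())]
= [((7, 0), ())]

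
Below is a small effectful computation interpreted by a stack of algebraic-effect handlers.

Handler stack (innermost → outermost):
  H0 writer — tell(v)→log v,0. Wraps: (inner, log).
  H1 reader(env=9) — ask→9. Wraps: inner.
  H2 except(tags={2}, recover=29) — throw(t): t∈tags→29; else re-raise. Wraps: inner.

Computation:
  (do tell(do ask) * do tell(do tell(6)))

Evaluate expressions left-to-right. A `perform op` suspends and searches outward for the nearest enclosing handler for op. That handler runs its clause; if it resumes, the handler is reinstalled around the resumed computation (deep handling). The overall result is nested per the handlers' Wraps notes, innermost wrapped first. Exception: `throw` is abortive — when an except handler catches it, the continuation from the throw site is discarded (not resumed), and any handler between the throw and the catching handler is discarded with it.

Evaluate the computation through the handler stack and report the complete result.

Step-by-step:
ask @ H1 ⇒ 9
tell(9) @ H0 ⇒ log+=9
tell(6) @ H0 ⇒ log+=6
tell(0) @ H0 ⇒ log+=0
H0 returns (0, (9, 6, 0))
H1 returns (0, (9, 6, 0))
H2 returns (0, (9, 6, 0))
= (0, (9, 6, 0))

Answer: (0, (9, 6, 0))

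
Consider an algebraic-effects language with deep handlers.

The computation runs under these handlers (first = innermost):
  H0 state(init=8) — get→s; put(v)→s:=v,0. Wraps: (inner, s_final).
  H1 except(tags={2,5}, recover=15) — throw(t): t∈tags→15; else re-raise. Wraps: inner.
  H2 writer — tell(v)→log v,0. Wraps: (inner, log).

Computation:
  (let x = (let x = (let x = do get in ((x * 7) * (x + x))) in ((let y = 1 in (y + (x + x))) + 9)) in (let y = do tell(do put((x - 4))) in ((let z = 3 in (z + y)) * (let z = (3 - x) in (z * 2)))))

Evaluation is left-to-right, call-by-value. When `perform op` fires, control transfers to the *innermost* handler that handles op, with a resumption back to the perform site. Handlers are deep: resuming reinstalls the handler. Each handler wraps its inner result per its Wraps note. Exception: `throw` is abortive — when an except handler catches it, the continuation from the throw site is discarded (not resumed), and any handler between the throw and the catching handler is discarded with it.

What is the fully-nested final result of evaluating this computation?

Answer: ((-10794, 1798), (0))

Evaluation trace:
get @ H0 ⇒ 8
put(1798) @ H0 ⇒ s:=1798
tell(0) @ H2 ⇒ log+=0
H0 returns (-10794, 1798)
H1 returns (-10794, 1798)
H2 returns ((-10794, 1798), (0))
= ((-10794, 1798), (0))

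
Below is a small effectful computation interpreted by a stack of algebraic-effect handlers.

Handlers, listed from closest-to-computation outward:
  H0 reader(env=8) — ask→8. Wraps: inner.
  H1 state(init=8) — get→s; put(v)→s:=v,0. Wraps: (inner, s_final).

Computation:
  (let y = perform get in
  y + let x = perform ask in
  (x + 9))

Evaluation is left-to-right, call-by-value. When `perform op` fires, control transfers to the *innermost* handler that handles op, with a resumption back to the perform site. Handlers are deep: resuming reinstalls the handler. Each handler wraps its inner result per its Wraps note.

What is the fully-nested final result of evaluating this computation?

Working:
get @ H1 ⇒ 8
ask @ H0 ⇒ 8
H0 returns 25
H1 returns (25, 8)
= (25, 8)

Answer: (25, 8)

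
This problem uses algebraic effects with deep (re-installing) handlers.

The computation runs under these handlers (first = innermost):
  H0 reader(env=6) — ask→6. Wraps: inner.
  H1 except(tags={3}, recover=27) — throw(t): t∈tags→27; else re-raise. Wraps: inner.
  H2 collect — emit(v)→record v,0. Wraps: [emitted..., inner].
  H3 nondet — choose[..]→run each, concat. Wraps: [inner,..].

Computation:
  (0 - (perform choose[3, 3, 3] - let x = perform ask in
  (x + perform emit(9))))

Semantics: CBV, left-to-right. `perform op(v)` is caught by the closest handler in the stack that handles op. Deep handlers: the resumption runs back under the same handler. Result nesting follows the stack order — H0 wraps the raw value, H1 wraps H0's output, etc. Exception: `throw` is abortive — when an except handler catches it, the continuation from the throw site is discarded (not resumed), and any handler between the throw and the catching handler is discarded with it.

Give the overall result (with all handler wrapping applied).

Working:
choose[3, 3, 3] @ H3
  branch[0] choose=3:
    ask @ H0 ⇒ 6
    emit(9) @ H2 ⇒ out+=9
    H0 returns 3
    H1 returns 3
    H2 returns [9, 3]
    H3 returns [[9, 3]]
  branch[1] choose=3:
    ask @ H0 ⇒ 6
    emit(9) @ H2 ⇒ out+=9
    H0 returns 3
    H1 returns 3
    H2 returns [9, 3]
    H3 returns [[9, 3]]
  branch[2] choose=3:
    ask @ H0 ⇒ 6
    emit(9) @ H2 ⇒ out+=9
    H0 returns 3
    H1 returns 3
    H2 returns [9, 3]
    H3 returns [[9, 3]]
= [[9, 3], [9, 3], [9, 3]]

Answer: [[9, 3], [9, 3], [9, 3]]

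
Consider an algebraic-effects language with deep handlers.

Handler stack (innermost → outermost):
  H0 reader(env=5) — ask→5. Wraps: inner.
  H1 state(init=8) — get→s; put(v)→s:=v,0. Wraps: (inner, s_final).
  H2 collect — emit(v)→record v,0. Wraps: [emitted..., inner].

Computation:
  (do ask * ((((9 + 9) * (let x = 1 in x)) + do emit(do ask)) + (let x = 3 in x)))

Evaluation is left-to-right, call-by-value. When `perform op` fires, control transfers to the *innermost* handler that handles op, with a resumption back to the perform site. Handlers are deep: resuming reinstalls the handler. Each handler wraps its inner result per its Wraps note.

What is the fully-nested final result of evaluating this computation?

Working:
ask @ H0 ⇒ 5
ask @ H0 ⇒ 5
emit(5) @ H2 ⇒ out+=5
H0 returns 105
H1 returns (105, 8)
H2 returns [5, (105, 8)]
= [5, (105, 8)]

Answer: [5, (105, 8)]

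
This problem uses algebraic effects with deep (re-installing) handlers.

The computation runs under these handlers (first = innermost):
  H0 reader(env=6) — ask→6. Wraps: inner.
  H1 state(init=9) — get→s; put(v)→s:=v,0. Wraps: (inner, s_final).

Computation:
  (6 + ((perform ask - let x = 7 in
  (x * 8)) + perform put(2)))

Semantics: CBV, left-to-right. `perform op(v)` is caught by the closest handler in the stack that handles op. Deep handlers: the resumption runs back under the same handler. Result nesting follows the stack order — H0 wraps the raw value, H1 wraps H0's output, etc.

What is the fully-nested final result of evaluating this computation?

Evaluation trace:
ask @ H0 ⇒ 6
put(2) @ H1 ⇒ s:=2
H0 returns -44
H1 returns (-44, 2)
= (-44, 2)

Answer: (-44, 2)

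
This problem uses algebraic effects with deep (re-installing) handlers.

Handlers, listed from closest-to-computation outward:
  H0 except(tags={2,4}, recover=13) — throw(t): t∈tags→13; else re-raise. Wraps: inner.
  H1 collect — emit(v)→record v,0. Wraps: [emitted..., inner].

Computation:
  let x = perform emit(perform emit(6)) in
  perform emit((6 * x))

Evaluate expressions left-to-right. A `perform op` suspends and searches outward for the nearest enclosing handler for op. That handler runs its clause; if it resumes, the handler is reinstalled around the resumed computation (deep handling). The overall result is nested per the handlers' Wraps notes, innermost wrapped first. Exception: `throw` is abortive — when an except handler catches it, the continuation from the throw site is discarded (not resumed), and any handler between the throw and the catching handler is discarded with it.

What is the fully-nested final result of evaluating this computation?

Answer: [6, 0, 0, 0]

Working:
emit(6) @ H1 ⇒ out+=6
emit(0) @ H1 ⇒ out+=0
emit(0) @ H1 ⇒ out+=0
H0 returns 0
H1 returns [6, 0, 0, 0]
= [6, 0, 0, 0]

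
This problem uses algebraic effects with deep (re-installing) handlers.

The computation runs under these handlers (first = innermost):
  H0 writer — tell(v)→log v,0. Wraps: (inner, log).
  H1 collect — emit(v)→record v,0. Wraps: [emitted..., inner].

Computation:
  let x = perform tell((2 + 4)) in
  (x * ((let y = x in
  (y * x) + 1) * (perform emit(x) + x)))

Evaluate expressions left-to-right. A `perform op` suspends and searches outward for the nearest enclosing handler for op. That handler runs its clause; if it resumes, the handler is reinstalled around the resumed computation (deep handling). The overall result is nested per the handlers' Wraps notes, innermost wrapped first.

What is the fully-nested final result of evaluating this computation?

Answer: [0, (0, (6))]

Evaluation trace:
tell(6) @ H0 ⇒ log+=6
emit(0) @ H1 ⇒ out+=0
H0 returns (0, (6))
H1 returns [0, (0, (6))]
= [0, (0, (6))]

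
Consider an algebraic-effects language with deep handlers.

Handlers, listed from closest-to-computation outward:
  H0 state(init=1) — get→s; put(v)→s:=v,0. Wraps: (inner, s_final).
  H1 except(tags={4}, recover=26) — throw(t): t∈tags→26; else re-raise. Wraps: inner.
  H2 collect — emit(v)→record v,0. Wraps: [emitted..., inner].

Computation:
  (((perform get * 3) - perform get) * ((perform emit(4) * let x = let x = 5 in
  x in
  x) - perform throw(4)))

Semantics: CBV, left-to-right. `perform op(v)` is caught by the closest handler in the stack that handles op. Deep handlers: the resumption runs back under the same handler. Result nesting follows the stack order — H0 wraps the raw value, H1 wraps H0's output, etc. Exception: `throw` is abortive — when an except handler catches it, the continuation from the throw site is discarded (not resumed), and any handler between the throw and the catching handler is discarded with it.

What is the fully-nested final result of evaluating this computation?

Answer: [4, 26]

Working:
get @ H0 ⇒ 1
get @ H0 ⇒ 1
emit(4) @ H2 ⇒ out+=4
throw(4) @ H1 caught ⇒ 26
H2 returns [4, 26]
= [4, 26]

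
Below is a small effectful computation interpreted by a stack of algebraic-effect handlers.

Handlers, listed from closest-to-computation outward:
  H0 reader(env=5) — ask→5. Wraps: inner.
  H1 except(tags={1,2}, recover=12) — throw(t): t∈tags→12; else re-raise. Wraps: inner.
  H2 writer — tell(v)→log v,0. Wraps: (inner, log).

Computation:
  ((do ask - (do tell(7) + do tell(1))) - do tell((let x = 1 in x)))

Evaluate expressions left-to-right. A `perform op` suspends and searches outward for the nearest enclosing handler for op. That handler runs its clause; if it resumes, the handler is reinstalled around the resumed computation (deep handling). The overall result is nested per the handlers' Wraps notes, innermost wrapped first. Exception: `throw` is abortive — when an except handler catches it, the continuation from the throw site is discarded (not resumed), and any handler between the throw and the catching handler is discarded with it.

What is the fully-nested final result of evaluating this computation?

Working:
ask @ H0 ⇒ 5
tell(7) @ H2 ⇒ log+=7
tell(1) @ H2 ⇒ log+=1
tell(1) @ H2 ⇒ log+=1
H0 returns 5
H1 returns 5
H2 returns (5, (7, 1, 1))
= (5, (7, 1, 1))

Answer: (5, (7, 1, 1))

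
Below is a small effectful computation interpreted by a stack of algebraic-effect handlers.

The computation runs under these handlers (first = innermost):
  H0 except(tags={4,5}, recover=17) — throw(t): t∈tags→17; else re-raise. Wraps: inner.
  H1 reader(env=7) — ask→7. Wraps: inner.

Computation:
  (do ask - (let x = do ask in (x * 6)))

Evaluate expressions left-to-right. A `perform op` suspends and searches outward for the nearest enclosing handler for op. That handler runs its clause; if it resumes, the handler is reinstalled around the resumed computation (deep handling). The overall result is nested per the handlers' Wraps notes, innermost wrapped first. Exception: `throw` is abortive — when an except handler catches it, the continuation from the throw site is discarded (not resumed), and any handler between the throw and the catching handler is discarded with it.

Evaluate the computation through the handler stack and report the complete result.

Evaluation trace:
ask @ H1 ⇒ 7
ask @ H1 ⇒ 7
H0 returns -35
H1 returns -35
= -35

Answer: -35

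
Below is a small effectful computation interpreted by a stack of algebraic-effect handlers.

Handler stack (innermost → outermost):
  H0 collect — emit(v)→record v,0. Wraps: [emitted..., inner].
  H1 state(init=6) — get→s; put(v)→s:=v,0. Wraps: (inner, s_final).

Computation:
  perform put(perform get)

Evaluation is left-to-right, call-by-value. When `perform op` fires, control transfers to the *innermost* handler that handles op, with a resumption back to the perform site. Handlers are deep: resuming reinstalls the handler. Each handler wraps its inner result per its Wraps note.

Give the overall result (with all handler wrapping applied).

Step-by-step:
get @ H1 ⇒ 6
put(6) @ H1 ⇒ s:=6
H0 returns [0]
H1 returns ([0], 6)
= ([0], 6)

Answer: ([0], 6)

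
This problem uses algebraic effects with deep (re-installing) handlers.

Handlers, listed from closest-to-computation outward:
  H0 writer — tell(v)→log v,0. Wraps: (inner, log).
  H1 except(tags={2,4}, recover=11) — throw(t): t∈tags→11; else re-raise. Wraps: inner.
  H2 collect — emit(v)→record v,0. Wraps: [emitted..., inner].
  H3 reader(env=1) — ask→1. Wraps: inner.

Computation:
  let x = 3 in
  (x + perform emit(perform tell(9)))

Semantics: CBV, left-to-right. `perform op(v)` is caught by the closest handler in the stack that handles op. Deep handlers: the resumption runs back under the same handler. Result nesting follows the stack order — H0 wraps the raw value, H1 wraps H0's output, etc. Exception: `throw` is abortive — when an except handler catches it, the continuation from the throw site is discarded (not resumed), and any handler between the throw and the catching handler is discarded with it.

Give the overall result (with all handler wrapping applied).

Answer: [0, (3, (9))]

Working:
tell(9) @ H0 ⇒ log+=9
emit(0) @ H2 ⇒ out+=0
H0 returns (3, (9))
H1 returns (3, (9))
H2 returns [0, (3, (9))]
H3 returns [0, (3, (9))]
= [0, (3, (9))]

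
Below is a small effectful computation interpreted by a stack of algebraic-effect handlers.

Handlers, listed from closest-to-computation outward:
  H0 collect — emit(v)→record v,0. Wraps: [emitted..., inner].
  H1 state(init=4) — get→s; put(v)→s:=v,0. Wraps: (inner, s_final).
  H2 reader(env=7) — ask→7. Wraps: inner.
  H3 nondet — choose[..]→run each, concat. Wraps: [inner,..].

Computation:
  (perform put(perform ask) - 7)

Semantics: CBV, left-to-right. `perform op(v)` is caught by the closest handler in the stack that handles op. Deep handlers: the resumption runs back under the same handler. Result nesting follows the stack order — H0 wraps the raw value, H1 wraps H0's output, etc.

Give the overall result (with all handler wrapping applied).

Working:
ask @ H2 ⇒ 7
put(7) @ H1 ⇒ s:=7
H0 returns [-7]
H1 returns ([-7], 7)
H2 returns ([-7], 7)
H3 returns [([-7], 7)]
= [([-7], 7)]

Answer: [([-7], 7)]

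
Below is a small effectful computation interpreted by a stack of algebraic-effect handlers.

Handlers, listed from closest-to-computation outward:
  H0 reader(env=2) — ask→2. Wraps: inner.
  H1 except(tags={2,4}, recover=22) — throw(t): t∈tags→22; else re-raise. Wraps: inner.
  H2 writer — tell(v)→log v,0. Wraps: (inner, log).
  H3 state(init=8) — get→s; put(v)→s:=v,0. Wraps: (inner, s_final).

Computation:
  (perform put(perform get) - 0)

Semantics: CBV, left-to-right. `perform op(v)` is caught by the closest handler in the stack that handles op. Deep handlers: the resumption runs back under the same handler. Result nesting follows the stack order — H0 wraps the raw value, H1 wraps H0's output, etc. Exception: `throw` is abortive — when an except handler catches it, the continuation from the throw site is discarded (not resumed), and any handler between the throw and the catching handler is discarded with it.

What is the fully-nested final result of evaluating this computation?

Evaluation trace:
get @ H3 ⇒ 8
put(8) @ H3 ⇒ s:=8
H0 returns 0
H1 returns 0
H2 returns (0, ())
H3 returns ((0, ()), 8)
= ((0, ()), 8)

Answer: ((0, ()), 8)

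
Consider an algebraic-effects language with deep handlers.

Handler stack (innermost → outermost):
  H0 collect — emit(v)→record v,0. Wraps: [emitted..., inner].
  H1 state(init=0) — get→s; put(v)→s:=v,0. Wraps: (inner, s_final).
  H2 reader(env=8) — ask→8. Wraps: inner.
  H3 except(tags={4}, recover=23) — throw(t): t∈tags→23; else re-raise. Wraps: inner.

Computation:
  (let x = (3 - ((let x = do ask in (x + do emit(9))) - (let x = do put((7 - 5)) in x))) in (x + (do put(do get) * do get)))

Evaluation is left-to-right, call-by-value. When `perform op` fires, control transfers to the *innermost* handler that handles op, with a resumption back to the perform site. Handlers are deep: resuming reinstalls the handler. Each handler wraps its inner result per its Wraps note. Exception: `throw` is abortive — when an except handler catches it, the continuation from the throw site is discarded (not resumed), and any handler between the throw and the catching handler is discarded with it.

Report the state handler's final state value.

Working:
ask @ H2 ⇒ 8
emit(9) @ H0 ⇒ out+=9
put(2) @ H1 ⇒ s:=2
get @ H1 ⇒ 2
put(2) @ H1 ⇒ s:=2
get @ H1 ⇒ 2
H0 returns [9, -5]
H1 returns ([9, -5], 2)
H2 returns ([9, -5], 2)
H3 returns ([9, -5], 2)
= ([9, -5], 2)

Answer: 2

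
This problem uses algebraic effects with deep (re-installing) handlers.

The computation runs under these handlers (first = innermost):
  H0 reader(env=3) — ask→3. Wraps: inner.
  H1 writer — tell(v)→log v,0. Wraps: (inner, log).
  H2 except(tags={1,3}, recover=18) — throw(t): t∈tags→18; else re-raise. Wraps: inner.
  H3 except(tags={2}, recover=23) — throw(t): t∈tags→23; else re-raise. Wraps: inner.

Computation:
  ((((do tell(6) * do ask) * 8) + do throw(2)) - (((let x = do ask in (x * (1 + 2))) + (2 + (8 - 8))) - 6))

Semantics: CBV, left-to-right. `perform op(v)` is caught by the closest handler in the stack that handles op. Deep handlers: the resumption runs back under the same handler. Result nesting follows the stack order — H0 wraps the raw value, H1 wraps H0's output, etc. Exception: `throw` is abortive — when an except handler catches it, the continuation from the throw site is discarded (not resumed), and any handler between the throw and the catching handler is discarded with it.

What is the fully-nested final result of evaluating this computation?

Working:
tell(6) @ H1 ⇒ log+=6
ask @ H0 ⇒ 3
throw(2) @ H2 re-raised
throw(2) @ H3 caught ⇒ 23
= 23

Answer: 23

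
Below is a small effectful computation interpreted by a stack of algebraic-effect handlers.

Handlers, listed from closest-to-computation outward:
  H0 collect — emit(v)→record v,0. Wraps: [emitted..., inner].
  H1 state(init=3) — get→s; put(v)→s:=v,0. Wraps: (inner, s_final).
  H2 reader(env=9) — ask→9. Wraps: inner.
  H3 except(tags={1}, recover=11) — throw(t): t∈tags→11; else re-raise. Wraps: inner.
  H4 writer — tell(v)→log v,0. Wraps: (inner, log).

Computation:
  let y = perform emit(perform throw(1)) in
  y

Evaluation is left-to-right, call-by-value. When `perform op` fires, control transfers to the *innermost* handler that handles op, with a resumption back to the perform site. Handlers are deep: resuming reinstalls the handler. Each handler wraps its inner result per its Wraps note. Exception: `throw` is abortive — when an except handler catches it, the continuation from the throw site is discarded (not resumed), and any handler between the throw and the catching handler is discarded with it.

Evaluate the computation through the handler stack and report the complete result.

Working:
throw(1) @ H3 caught ⇒ 11
H4 returns (11, ())
= (11, ())

Answer: (11, ())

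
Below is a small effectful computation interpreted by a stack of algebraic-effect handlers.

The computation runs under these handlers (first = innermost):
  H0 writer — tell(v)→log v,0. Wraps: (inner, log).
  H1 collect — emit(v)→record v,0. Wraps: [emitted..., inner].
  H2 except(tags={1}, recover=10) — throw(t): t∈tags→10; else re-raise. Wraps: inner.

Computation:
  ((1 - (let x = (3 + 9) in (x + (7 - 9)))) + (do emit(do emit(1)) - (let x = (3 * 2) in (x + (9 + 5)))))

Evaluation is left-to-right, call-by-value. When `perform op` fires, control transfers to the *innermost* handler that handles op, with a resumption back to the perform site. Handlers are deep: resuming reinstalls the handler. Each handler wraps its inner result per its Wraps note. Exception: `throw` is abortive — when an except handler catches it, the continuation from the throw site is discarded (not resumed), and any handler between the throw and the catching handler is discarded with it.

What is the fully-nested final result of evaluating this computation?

Evaluation trace:
emit(1) @ H1 ⇒ out+=1
emit(0) @ H1 ⇒ out+=0
H0 returns (-29, ())
H1 returns [1, 0, (-29, ())]
H2 returns [1, 0, (-29, ())]
= [1, 0, (-29, ())]

Answer: [1, 0, (-29, ())]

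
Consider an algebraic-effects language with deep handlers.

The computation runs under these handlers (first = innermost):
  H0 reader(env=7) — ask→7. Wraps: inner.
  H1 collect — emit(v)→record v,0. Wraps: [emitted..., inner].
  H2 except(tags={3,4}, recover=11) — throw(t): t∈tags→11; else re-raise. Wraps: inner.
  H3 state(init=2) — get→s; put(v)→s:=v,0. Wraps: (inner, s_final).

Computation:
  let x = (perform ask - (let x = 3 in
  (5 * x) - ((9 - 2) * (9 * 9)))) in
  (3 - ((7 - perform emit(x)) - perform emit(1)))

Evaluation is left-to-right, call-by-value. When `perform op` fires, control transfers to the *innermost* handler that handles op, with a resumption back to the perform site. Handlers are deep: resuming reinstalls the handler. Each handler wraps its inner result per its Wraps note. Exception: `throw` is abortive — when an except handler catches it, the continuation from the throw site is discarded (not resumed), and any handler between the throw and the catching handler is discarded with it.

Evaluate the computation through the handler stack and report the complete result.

Answer: ([559, 1, -4], 2)

Step-by-step:
ask @ H0 ⇒ 7
emit(559) @ H1 ⇒ out+=559
emit(1) @ H1 ⇒ out+=1
H0 returns -4
H1 returns [559, 1, -4]
H2 returns [559, 1, -4]
H3 returns ([559, 1, -4], 2)
= ([559, 1, -4], 2)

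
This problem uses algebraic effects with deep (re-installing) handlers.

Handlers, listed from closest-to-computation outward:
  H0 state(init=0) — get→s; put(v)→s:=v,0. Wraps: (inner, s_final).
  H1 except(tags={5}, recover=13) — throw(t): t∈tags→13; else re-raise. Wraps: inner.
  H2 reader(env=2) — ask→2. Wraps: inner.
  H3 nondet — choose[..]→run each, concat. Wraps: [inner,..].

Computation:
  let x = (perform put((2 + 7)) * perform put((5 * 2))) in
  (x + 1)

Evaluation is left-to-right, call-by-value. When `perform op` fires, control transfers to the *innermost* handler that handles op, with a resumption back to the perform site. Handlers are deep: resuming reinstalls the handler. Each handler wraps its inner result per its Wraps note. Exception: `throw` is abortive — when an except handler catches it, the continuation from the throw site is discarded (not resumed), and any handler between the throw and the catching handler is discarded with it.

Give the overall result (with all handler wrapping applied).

Answer: [(1, 10)]

Working:
put(9) @ H0 ⇒ s:=9
put(10) @ H0 ⇒ s:=10
H0 returns (1, 10)
H1 returns (1, 10)
H2 returns (1, 10)
H3 returns [(1, 10)]
= [(1, 10)]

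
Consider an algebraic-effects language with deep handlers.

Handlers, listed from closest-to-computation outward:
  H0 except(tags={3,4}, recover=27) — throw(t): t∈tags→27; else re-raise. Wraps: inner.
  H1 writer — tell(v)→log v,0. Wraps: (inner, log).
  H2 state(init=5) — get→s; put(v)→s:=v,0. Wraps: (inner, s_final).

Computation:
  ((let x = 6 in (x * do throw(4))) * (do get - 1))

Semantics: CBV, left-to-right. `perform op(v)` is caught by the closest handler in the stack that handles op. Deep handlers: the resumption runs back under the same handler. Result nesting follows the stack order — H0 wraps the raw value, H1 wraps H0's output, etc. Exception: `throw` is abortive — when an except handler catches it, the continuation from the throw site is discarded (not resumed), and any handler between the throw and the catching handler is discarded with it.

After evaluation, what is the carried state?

Evaluation trace:
throw(4) @ H0 caught ⇒ 27
H1 returns (27, ())
H2 returns ((27, ()), 5)
= ((27, ()), 5)

Answer: 5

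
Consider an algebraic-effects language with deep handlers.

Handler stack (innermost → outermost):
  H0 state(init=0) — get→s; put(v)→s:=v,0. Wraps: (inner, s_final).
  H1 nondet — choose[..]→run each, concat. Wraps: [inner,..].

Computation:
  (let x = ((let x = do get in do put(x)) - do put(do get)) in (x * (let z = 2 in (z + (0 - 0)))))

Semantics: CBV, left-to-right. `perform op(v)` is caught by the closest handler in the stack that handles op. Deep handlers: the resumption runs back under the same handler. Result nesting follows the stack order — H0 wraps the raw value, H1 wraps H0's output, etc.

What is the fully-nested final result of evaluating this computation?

Step-by-step:
get @ H0 ⇒ 0
put(0) @ H0 ⇒ s:=0
get @ H0 ⇒ 0
put(0) @ H0 ⇒ s:=0
H0 returns (0, 0)
H1 returns [(0, 0)]
= [(0, 0)]

Answer: [(0, 0)]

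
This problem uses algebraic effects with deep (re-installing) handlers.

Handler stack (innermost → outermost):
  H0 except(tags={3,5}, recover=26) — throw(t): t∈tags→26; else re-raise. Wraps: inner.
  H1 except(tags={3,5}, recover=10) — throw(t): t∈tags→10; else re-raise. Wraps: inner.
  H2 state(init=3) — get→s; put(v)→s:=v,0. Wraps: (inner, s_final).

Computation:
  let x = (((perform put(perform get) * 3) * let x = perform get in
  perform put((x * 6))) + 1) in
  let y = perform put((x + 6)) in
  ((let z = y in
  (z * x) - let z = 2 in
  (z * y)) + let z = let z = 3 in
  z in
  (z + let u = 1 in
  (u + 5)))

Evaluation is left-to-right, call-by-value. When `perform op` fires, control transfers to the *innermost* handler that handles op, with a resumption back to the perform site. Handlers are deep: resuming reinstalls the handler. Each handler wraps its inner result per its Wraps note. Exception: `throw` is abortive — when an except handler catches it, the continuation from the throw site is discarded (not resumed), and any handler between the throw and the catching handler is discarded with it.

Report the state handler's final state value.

Answer: 7

Evaluation trace:
get @ H2 ⇒ 3
put(3) @ H2 ⇒ s:=3
get @ H2 ⇒ 3
put(18) @ H2 ⇒ s:=18
put(7) @ H2 ⇒ s:=7
H0 returns 9
H1 returns 9
H2 returns (9, 7)
= (9, 7)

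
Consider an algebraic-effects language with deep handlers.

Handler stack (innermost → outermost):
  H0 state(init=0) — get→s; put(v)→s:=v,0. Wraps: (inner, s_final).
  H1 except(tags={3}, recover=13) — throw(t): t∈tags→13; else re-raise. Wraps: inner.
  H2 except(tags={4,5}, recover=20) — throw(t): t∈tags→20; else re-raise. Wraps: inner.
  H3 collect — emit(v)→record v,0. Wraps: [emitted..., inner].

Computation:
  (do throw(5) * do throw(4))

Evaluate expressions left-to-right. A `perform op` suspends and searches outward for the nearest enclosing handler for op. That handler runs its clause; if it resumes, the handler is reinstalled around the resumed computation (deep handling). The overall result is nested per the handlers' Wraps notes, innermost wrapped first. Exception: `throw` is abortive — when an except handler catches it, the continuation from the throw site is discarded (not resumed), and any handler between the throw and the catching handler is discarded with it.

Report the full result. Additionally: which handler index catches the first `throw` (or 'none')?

Step-by-step:
throw(5) @ H1 re-raised
throw(5) @ H2 caught ⇒ 20
H3 returns [20]
= [20]

Answer: [20] ; first throw caught by: H2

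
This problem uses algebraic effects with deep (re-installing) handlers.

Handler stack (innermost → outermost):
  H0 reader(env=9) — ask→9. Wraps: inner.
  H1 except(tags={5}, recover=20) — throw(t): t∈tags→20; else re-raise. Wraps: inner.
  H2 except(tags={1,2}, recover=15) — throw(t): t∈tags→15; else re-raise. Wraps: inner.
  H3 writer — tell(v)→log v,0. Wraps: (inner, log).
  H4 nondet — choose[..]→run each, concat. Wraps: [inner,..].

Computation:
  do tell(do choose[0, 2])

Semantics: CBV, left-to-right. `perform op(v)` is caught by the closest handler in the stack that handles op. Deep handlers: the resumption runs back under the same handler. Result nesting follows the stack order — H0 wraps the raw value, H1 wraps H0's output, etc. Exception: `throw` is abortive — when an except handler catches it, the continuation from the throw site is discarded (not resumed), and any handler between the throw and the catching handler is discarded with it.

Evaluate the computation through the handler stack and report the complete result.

Answer: [(0, (0)), (0, (2))]

Working:
choose[0, 2] @ H4
  branch[0] choose=0:
    tell(0) @ H3 ⇒ log+=0
    H0 returns 0
    H1 returns 0
    H2 returns 0
    H3 returns (0, (0))
    H4 returns [(0, (0))]
  branch[1] choose=2:
    tell(2) @ H3 ⇒ log+=2
    H0 returns 0
    H1 returns 0
    H2 returns 0
    H3 returns (0, (2))
    H4 returns [(0, (2))]
= [(0, (0)), (0, (2))]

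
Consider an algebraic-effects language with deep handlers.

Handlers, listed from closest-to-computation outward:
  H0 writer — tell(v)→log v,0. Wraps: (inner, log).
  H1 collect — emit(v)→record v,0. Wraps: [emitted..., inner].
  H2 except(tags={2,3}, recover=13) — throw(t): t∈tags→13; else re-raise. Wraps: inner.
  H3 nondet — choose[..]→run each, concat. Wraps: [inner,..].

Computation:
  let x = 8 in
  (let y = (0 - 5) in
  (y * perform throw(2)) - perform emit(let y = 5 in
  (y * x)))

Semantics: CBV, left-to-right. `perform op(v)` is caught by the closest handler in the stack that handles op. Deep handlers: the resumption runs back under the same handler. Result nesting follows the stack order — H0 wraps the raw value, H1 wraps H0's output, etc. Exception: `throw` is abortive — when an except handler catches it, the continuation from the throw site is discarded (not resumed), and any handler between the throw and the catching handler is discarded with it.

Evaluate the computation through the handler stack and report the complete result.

Answer: [13]

Working:
throw(2) @ H2 caught ⇒ 13
H3 returns [13]
= [13]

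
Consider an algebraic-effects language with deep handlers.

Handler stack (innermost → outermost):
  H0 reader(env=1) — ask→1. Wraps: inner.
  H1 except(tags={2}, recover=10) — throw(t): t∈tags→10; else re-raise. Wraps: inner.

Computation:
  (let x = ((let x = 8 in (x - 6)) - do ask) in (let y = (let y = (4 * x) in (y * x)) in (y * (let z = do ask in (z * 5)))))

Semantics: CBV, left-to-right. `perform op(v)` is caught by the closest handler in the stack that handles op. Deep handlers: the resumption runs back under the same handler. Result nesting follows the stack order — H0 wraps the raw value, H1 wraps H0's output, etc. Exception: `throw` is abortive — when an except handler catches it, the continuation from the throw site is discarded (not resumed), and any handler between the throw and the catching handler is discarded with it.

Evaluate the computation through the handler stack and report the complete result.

Answer: 20

Working:
ask @ H0 ⇒ 1
ask @ H0 ⇒ 1
H0 returns 20
H1 returns 20
= 20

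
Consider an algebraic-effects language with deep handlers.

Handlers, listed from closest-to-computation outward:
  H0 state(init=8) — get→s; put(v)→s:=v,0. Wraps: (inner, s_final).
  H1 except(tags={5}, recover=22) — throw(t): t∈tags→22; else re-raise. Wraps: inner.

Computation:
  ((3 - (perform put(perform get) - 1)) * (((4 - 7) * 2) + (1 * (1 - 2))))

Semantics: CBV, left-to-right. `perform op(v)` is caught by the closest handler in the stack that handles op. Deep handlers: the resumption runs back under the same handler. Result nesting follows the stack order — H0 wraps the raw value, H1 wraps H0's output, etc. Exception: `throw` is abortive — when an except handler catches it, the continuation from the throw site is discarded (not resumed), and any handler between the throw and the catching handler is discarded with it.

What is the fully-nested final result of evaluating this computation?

Answer: (-28, 8)

Step-by-step:
get @ H0 ⇒ 8
put(8) @ H0 ⇒ s:=8
H0 returns (-28, 8)
H1 returns (-28, 8)
= (-28, 8)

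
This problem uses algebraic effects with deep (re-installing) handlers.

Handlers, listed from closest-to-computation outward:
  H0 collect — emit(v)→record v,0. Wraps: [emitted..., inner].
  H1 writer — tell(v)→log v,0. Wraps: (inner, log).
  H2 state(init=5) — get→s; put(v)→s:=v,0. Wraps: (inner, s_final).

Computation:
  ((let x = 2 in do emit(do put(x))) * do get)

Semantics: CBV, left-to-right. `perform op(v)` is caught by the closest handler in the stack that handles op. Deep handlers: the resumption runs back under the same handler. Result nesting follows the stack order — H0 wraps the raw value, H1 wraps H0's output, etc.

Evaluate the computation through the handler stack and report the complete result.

Step-by-step:
put(2) @ H2 ⇒ s:=2
emit(0) @ H0 ⇒ out+=0
get @ H2 ⇒ 2
H0 returns [0, 0]
H1 returns ([0, 0], ())
H2 returns (([0, 0], ()), 2)
= (([0, 0], ()), 2)

Answer: (([0, 0], ()), 2)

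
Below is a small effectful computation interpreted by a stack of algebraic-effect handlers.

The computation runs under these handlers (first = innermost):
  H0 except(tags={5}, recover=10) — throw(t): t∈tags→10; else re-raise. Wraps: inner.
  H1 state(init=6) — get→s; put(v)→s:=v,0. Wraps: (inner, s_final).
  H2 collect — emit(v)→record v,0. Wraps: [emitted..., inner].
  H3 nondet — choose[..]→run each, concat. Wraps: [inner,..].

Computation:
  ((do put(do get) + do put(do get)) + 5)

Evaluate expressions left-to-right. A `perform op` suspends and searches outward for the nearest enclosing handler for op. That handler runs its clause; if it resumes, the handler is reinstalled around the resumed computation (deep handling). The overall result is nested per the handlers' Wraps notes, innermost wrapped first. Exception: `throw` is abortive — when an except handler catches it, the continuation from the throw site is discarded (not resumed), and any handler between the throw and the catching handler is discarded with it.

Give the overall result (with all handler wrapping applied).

Answer: [[(5, 6)]]

Working:
get @ H1 ⇒ 6
put(6) @ H1 ⇒ s:=6
get @ H1 ⇒ 6
put(6) @ H1 ⇒ s:=6
H0 returns 5
H1 returns (5, 6)
H2 returns [(5, 6)]
H3 returns [[(5, 6)]]
= [[(5, 6)]]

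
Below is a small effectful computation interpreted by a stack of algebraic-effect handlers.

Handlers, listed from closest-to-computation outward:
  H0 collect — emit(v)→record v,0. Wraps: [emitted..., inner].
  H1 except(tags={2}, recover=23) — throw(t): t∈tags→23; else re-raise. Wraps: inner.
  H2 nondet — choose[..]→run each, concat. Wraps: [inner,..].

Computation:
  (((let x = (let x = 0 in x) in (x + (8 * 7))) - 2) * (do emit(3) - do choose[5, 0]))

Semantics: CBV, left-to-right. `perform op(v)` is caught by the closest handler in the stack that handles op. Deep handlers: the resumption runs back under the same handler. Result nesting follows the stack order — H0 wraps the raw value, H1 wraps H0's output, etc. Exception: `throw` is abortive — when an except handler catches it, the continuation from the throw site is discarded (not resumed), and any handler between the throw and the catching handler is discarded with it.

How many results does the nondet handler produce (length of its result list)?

Evaluation trace:
emit(3) @ H0 ⇒ out+=3
choose[5, 0] @ H2
  branch[0] choose=5:
    H0 returns [3, -270]
    H1 returns [3, -270]
    H2 returns [[3, -270]]
  branch[1] choose=0:
    H0 returns [3, 0]
    H1 returns [3, 0]
    H2 returns [[3, 0]]
= [[3, -270], [3, 0]]

Answer: 2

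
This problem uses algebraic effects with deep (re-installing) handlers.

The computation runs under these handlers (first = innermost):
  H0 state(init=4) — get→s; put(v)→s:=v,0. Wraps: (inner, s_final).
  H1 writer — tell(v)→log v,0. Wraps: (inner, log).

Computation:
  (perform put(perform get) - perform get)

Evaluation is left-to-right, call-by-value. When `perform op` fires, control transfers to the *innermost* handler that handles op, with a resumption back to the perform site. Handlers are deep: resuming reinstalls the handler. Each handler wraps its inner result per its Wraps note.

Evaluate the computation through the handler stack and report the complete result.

Step-by-step:
get @ H0 ⇒ 4
put(4) @ H0 ⇒ s:=4
get @ H0 ⇒ 4
H0 returns (-4, 4)
H1 returns ((-4, 4), ())
= ((-4, 4), ())

Answer: ((-4, 4), ())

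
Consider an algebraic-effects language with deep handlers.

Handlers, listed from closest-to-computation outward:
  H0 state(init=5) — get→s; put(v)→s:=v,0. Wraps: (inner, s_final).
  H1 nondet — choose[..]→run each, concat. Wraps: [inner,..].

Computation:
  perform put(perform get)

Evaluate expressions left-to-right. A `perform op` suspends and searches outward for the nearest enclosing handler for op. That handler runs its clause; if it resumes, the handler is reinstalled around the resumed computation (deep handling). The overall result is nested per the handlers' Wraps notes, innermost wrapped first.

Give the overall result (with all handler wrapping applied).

Working:
get @ H0 ⇒ 5
put(5) @ H0 ⇒ s:=5
H0 returns (0, 5)
H1 returns [(0, 5)]
= [(0, 5)]

Answer: [(0, 5)]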